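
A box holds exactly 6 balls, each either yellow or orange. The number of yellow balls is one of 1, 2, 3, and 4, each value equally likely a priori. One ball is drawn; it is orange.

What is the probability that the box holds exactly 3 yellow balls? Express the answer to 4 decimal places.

The likelihood of this draw under each hypothesis: P(data | r = 1) = (5/6) = 5/6; P(data | r = 2) = (4/6) = 2/3; P(data | r = 3) = (3/6) = 1/2; P(data | r = 4) = (2/6) = 1/3.
Multiplying each by its prior: 1/4 · 5/6 = 5/24, 1/4 · 2/3 = 1/6, 1/4 · 1/2 = 1/8, 1/4 · 1/3 = 1/12; summing to 7/12.
So P(r = 3 | data) = (1/8) / (7/12) = 3/14.

0.2143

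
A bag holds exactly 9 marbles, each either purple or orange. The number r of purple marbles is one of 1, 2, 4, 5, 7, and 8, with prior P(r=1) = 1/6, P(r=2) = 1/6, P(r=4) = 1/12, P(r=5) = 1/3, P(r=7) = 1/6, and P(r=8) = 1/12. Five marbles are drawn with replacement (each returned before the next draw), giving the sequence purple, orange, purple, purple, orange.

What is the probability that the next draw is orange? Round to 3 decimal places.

The likelihood of the observed sequence under each hypothesis: P(data | r = 1) = (1/9)(8/9)(1/9)(1/9)(8/9) = 0.0010838; P(data | r = 2) = (2/9)(7/9)(2/9)(2/9)(7/9) = 0.0066386; P(data | r = 4) = (4/9)(5/9)(4/9)(4/9)(5/9) = 0.027096; P(data | r = 5) = (5/9)(4/9)(5/9)(5/9)(4/9) = 0.03387; P(data | r = 7) = (7/9)(2/9)(7/9)(7/9)(2/9) = 0.023235; P(data | r = 8) = (8/9)(1/9)(8/9)(8/9)(1/9) = 0.0086708.
Weighting by the prior gives 1/6 · 0.0010838 = 0.00018064, 1/6 · 0.0066386 = 0.0011064, 1/12 · 0.027096 = 0.002258, 1/3 · 0.03387 = 0.01129, 1/6 · 0.023235 = 0.0038725, 1/12 · 0.0086708 = 0.00072256; these sum to 0.01943.
Normalising, the posterior is P(r = 1 | data) = 0.0092969, P(r = 2 | data) = 0.056944, P(r = 4 | data) = 0.11621, P(r = 5 | data) = 0.58106, P(r = 7 | data) = 0.1993, P(r = 8 | data) = 0.037188.
Averaging over the posterior, P(orange next | data) = (8/9)(0.0092969) + (7/9)(0.056944) + (5/9)(0.11621) + (4/9)(0.58106) + (2/9)(0.1993) + (1/9)(0.037188) = 0.42378.

0.424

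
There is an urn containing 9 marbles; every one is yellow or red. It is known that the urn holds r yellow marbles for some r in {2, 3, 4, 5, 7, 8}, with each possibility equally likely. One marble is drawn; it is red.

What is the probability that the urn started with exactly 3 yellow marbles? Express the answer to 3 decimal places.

The likelihood of this draw under each hypothesis: P(data | r = 2) = (7/9) = 7/9; P(data | r = 3) = (6/9) = 2/3; P(data | r = 4) = (5/9) = 5/9; P(data | r = 5) = (4/9) = 4/9; P(data | r = 7) = (2/9) = 2/9; P(data | r = 8) = (1/9) = 1/9.
Multiplying each by its prior: 1/6 · 7/9 = 7/54, 1/6 · 2/3 = 1/9, 1/6 · 5/9 = 5/54, 1/6 · 4/9 = 2/27, 1/6 · 2/9 = 1/27, 1/6 · 1/9 = 1/54; these sum to 25/54.
Hence P(r = 3 | data) = (1/9) / (25/54) = 6/25.

0.240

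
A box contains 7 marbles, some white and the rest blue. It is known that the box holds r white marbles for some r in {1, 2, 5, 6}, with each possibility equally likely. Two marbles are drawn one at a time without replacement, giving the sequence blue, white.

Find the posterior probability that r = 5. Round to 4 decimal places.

The likelihood of the observed sequence under each hypothesis: P(data | r = 1) = (6/7)(1/6) = 1/7; P(data | r = 2) = (5/7)(2/6) = 5/21; P(data | r = 5) = (2/7)(5/6) = 5/21; P(data | r = 6) = (1/7)(6/6) = 1/7.
Weighting by the prior gives 1/4 · 1/7 = 1/28, 1/4 · 5/21 = 5/84, 1/4 · 5/21 = 5/84, 1/4 · 1/7 = 1/28; summing to 4/21.
Hence P(r = 5 | data) = (5/84) / (4/21) = 5/16.

0.3125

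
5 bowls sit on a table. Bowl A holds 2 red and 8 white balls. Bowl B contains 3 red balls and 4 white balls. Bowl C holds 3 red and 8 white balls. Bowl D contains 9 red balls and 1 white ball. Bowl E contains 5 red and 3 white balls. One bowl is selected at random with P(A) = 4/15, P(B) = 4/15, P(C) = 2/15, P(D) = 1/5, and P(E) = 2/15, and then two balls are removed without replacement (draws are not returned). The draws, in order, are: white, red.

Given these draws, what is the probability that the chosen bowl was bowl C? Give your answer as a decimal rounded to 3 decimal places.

The likelihood of the observed sequence under each hypothesis: P(data | bowl A) = (8/10)(2/9) = 0.17778; P(data | bowl B) = (4/7)(3/6) = 0.28571; P(data | bowl C) = (8/11)(3/10) = 0.21818; P(data | bowl D) = (1/10)(9/9) = 0.1; P(data | bowl E) = (3/8)(5/7) = 0.26786.
Weighting by the prior gives 4/15 · 0.17778 = 0.047407, 4/15 · 0.28571 = 0.07619, 2/15 · 0.21818 = 0.029091, 1/5 · 0.1 = 0.02, 2/15 · 0.26786 = 0.035714; with total 0.2084.
By Bayes' rule, P(bowl C | data) = (0.029091) / (0.2084) = 0.13959.

0.140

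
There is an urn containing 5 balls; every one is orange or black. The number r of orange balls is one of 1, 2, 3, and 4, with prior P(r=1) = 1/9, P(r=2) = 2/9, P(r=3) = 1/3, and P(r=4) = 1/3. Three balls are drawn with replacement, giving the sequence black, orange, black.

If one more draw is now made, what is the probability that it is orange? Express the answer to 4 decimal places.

Under each hypothesis, the probability of the observed sequence is: P(data | r = 1) = (4/5)(1/5)(4/5) = 0.128; P(data | r = 2) = (3/5)(2/5)(3/5) = 0.144; P(data | r = 3) = (2/5)(3/5)(2/5) = 0.096; P(data | r = 4) = (1/5)(4/5)(1/5) = 0.032.
Multiplying each by its prior: 1/9 · 0.128 = 0.014222, 2/9 · 0.144 = 0.032, 1/3 · 0.096 = 0.032, 1/3 · 0.032 = 0.010667; summing to 0.088889.
Normalising, the posterior is P(r = 1 | data) = 0.16, P(r = 2 | data) = 0.36, P(r = 3 | data) = 0.36, P(r = 4 | data) = 0.12.
The predictive probability is P(orange next | data) = (1/5)(0.16) + (2/5)(0.36) + (3/5)(0.36) + (4/5)(0.12) = 0.488.

0.4880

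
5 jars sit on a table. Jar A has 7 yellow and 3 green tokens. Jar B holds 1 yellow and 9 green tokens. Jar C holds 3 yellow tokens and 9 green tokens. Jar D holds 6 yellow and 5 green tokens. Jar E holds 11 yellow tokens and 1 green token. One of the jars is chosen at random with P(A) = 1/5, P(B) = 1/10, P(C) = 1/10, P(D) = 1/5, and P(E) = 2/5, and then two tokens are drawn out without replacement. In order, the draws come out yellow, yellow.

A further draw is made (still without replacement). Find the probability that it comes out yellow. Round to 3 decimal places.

0.789

For each hypothesis, P(data | H) works out to: P(data | jar A) = (7/10)(6/9) = 0.46667; P(data | jar B) = (1/10)(0/9) = 0; P(data | jar C) = (3/12)(2/11) = 0.045455; P(data | jar D) = (6/11)(5/10) = 0.27273; P(data | jar E) = (11/12)(10/11) = 0.83333.
Weighting by the prior gives 1/5 · 0.46667 = 0.093333, 1/10 · 0 = 0, 1/10 · 0.045455 = 0.0045455, 1/5 · 0.27273 = 0.054545, 2/5 · 0.83333 = 0.33333; summing to 0.48576.
Dividing through by the total gives posterior P(jar A | data) = 0.19214, P(jar B | data) = 0, P(jar C | data) = 0.0093575, P(jar D | data) = 0.11229, P(jar E | data) = 0.68621.
So P(yellow next | data) = Σ P(yellow next | H) P(H | data) = (5/8)(0.19214) + (1/10)(0.0093575) + (4/9)(0.11229) + (9/10)(0.68621) = 0.78852.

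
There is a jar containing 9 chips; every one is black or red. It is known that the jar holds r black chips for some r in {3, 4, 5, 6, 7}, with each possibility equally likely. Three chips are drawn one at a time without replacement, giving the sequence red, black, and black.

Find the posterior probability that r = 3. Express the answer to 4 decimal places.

0.1029

Compute the likelihood of the observed sequence for each case: P(data | r = 3) = (6/9)(3/8)(2/7) = 1/14; P(data | r = 4) = (5/9)(4/8)(3/7) = 5/42; P(data | r = 5) = (4/9)(5/8)(4/7) = 10/63; P(data | r = 6) = (3/9)(6/8)(5/7) = 5/28; P(data | r = 7) = (2/9)(7/8)(6/7) = 1/6.
Multiplying each by its prior: 1/5 · 1/14 = 1/70, 1/5 · 5/42 = 1/42, 1/5 · 10/63 = 2/63, 1/5 · 5/28 = 1/28, 1/5 · 1/6 = 1/30; these sum to 5/36.
Therefore the posterior P(r = 3 | data) = (1/70) / (5/36) = 18/175.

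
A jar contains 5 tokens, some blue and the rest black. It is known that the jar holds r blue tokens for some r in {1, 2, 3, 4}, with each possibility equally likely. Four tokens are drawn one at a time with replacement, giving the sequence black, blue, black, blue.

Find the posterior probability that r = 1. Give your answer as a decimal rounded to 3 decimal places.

Compute the likelihood of the observed sequence for each case: P(data | r = 1) = (4/5)(1/5)(4/5)(1/5) = 16/625; P(data | r = 2) = (3/5)(2/5)(3/5)(2/5) = 36/625; P(data | r = 3) = (2/5)(3/5)(2/5)(3/5) = 36/625; P(data | r = 4) = (1/5)(4/5)(1/5)(4/5) = 16/625.
Weighting by the prior gives 1/4 · 16/625 = 4/625, 1/4 · 36/625 = 9/625, 1/4 · 36/625 = 9/625, 1/4 · 16/625 = 4/625; these sum to 26/625.
Hence P(r = 1 | data) = (4/625) / (26/625) = 2/13.

0.154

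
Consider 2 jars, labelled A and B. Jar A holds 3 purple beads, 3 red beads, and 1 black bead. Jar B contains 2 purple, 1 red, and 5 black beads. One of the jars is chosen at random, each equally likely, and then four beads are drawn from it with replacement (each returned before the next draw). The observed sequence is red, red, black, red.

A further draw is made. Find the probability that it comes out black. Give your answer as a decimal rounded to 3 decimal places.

0.190

Compute the likelihood of the observed sequence for each case: P(data | jar A) = (3/7)(3/7)(1/7)(3/7) = 0.011245; P(data | jar B) = (1/8)(1/8)(5/8)(1/8) = 0.0012207.
Multiplying each by its prior: 1/2 · 0.011245 = 0.0056227, 1/2 · 0.0012207 = 0.00061035; with total 0.006233.
Dividing through by the total gives posterior P(jar A | data) = 0.90208, P(jar B | data) = 0.097922.
Averaging over the posterior, P(black next | data) = (1/7)(0.90208) + (5/8)(0.097922) = 0.19007.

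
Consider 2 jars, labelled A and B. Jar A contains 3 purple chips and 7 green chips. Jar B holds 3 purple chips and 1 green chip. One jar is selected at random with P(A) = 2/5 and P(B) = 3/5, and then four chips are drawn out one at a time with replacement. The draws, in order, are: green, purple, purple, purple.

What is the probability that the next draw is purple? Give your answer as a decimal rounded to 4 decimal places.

0.7020

Compute the likelihood of the observed sequence for each case: P(data | jar A) = (7/10)(3/10)(3/10)(3/10) = 0.0189; P(data | jar B) = (1/4)(3/4)(3/4)(3/4) = 0.10547.
The prior-weighted likelihoods are 2/5 · 0.0189 = 0.00756, 3/5 · 0.10547 = 0.063281; these sum to 0.070841.
Normalising, the posterior is P(jar A | data) = 0.10672, P(jar B | data) = 0.89328.
So P(purple next | data) = Σ P(purple next | H) P(H | data) = (3/10)(0.10672) + (3/4)(0.89328) = 0.70198.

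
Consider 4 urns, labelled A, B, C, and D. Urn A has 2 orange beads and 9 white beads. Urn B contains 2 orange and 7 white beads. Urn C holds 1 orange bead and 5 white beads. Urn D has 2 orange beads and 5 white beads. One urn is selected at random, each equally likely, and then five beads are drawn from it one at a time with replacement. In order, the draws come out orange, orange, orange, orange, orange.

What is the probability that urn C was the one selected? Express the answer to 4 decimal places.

Under each hypothesis, the probability of the observed sequence is: P(data | urn A) = (2/11)(2/11)(2/11)(2/11)(2/11) = 0.00019869; P(data | urn B) = (2/9)(2/9)(2/9)(2/9)(2/9) = 0.00054192; P(data | urn C) = (1/6)(1/6)(1/6)(1/6)(1/6) = 0.0001286; P(data | urn D) = (2/7)(2/7)(2/7)(2/7)(2/7) = 0.001904.
The prior-weighted likelihoods are 1/4 · 0.00019869 = 4.9674e-05, 1/4 · 0.00054192 = 0.00013548, 1/4 · 0.0001286 = 3.215e-05, 1/4 · 0.001904 = 0.00047599; with total 0.0006933.
Hence P(urn C | data) = (3.215e-05) / (0.0006933) = 0.046373.

0.0464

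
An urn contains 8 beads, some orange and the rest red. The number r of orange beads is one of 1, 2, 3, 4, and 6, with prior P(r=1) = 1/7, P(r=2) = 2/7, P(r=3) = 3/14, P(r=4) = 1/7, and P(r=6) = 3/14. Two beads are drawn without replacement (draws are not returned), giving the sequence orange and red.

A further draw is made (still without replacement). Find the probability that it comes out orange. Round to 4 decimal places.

The likelihood of the observed sequence under each hypothesis: P(data | r = 1) = (1/8)(7/7) = 1/8; P(data | r = 2) = (2/8)(6/7) = 3/14; P(data | r = 3) = (3/8)(5/7) = 15/56; P(data | r = 4) = (4/8)(4/7) = 2/7; P(data | r = 6) = (6/8)(2/7) = 3/14.
The prior-weighted likelihoods are 1/7 · 1/8 = 1/56, 2/7 · 3/14 = 3/49, 3/14 · 15/56 = 45/784, 1/7 · 2/7 = 2/49, 3/14 · 3/14 = 9/196; summing to 25/112.
Dividing through by the total gives posterior P(r = 1 | data) = 2/25, P(r = 2 | data) = 48/175, P(r = 3 | data) = 9/35, P(r = 4 | data) = 32/175, P(r = 6 | data) = 36/175.
The predictive probability is P(orange next | data) = (0)(2/25) + (1/6)(48/175) + (1/3)(9/35) + (1/2)(32/175) + (5/6)(36/175) = 69/175.

0.3943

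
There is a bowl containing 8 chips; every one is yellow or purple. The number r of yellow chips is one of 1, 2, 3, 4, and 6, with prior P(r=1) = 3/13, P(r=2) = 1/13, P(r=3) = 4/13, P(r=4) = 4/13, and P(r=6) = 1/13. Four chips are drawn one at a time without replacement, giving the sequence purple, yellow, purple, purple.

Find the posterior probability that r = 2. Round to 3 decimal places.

0.122

For each hypothesis, P(data | H) works out to: P(data | r = 1) = (7/8)(1/7)(6/6)(5/5) = 1/8; P(data | r = 2) = (6/8)(2/7)(5/6)(4/5) = 1/7; P(data | r = 3) = (5/8)(3/7)(4/6)(3/5) = 3/28; P(data | r = 4) = (4/8)(4/7)(3/6)(2/5) = 2/35; P(data | r = 6) = (2/8)(6/7)(1/6)(0/5) = 0.
Multiplying each by its prior: 3/13 · 1/8 = 3/104, 1/13 · 1/7 = 1/91, 4/13 · 3/28 = 3/91, 4/13 · 2/35 = 8/455, 1/13 · 0 = 0; with total 47/520.
Therefore the posterior P(r = 2 | data) = (1/91) / (47/520) = 40/329.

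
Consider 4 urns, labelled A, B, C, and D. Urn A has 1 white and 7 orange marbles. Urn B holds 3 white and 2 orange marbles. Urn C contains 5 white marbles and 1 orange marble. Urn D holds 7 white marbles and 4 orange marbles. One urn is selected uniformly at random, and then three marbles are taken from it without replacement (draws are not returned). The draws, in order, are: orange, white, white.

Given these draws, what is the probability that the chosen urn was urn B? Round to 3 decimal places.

0.373

For each hypothesis, P(data | H) works out to: P(data | urn A) = (7/8)(1/7)(0/6) = 0; P(data | urn B) = (2/5)(3/4)(2/3) = 1/5; P(data | urn C) = (1/6)(5/5)(4/4) = 1/6; P(data | urn D) = (4/11)(7/10)(6/9) = 28/165.
Multiplying each by its prior: 1/4 · 0 = 0, 1/4 · 1/5 = 1/20, 1/4 · 1/6 = 1/24, 1/4 · 28/165 = 7/165; with total 59/440.
So P(urn B | data) = (1/20) / (59/440) = 22/59.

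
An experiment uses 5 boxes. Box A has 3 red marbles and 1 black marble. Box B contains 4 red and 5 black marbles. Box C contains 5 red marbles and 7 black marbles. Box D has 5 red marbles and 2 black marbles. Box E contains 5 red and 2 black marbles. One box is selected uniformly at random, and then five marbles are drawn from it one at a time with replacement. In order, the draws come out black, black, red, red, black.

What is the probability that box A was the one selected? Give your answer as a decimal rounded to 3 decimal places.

For each hypothesis, P(data | H) works out to: P(data | box A) = (1/4)(1/4)(3/4)(3/4)(1/4) = 0.0087891; P(data | box B) = (5/9)(5/9)(4/9)(4/9)(5/9) = 0.03387; P(data | box C) = (7/12)(7/12)(5/12)(5/12)(7/12) = 0.034461; P(data | box D) = (2/7)(2/7)(5/7)(5/7)(2/7) = 0.0119; P(data | box E) = (2/7)(2/7)(5/7)(5/7)(2/7) = 0.0119.
Multiplying each by its prior: 1/5 · 0.0087891 = 0.0017578, 1/5 · 0.03387 = 0.006774, 1/5 · 0.034461 = 0.0068922, 1/5 · 0.0119 = 0.00238, 1/5 · 0.0119 = 0.00238; with total 0.020184.
Hence P(box A | data) = (0.0017578) / (0.020184) = 0.08709.

0.087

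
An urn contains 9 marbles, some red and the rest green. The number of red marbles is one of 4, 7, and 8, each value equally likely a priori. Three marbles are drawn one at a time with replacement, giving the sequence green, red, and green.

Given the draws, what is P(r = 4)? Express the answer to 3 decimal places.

0.735

Under each hypothesis, the probability of the observed sequence is: P(data | r = 4) = (5/9)(4/9)(5/9) = 0.13717; P(data | r = 7) = (2/9)(7/9)(2/9) = 0.038409; P(data | r = 8) = (1/9)(8/9)(1/9) = 0.010974.
Multiplying each by its prior: 1/3 · 0.13717 = 0.045725, 1/3 · 0.038409 = 0.012803, 1/3 · 0.010974 = 0.003658; these sum to 0.062186.
So P(r = 4 | data) = (0.045725) / (0.062186) = 0.73529.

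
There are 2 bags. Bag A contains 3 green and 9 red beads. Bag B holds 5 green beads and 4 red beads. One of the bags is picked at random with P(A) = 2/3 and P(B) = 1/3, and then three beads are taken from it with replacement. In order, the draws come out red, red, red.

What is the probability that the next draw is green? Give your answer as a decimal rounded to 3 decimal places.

0.279

The likelihood of the observed sequence under each hypothesis: P(data | bag A) = (9/12)(9/12)(9/12) = 0.42188; P(data | bag B) = (4/9)(4/9)(4/9) = 0.087791.
Weighting by the prior gives 2/3 · 0.42188 = 0.28125, 1/3 · 0.087791 = 0.029264; these sum to 0.31051.
The posterior is then P(bag A | data) = 0.90576, P(bag B | data) = 0.094243.
So P(green next | data) = Σ P(green next | H) P(H | data) = (1/4)(0.90576) + (5/9)(0.094243) = 0.2788.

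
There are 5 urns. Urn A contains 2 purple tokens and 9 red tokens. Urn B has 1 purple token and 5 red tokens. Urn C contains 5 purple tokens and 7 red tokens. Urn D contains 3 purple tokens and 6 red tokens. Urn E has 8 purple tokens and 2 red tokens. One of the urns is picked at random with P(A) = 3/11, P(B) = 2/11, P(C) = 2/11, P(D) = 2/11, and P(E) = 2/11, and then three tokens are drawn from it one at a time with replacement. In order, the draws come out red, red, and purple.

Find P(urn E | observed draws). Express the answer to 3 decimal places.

0.052

For each hypothesis, P(data | H) works out to: P(data | urn A) = (9/11)(9/11)(2/11) = 0.12171; P(data | urn B) = (5/6)(5/6)(1/6) = 0.11574; P(data | urn C) = (7/12)(7/12)(5/12) = 0.14178; P(data | urn D) = (6/9)(6/9)(3/9) = 0.14815; P(data | urn E) = (2/10)(2/10)(8/10) = 0.032.
The prior-weighted likelihoods are 3/11 · 0.12171 = 0.033194, 2/11 · 0.11574 = 0.021044, 2/11 · 0.14178 = 0.025779, 2/11 · 0.14815 = 0.026936, 2/11 · 0.032 = 0.0058182; with total 0.11277.
Therefore the posterior P(urn E | data) = (0.0058182) / (0.11277) = 0.051593.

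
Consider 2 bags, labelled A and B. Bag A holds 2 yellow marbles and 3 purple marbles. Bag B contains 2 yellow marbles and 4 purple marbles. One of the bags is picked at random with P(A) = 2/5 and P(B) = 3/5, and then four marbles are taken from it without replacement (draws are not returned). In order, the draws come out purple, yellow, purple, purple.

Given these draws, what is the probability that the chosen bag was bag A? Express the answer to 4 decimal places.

For each hypothesis, P(data | H) works out to: P(data | bag A) = (3/5)(2/4)(2/3)(1/2) = 1/10; P(data | bag B) = (4/6)(2/5)(3/4)(2/3) = 2/15.
Weighting by the prior gives 2/5 · 1/10 = 1/25, 3/5 · 2/15 = 2/25; with total 3/25.
So P(bag A | data) = (1/25) / (3/25) = 1/3.

0.3333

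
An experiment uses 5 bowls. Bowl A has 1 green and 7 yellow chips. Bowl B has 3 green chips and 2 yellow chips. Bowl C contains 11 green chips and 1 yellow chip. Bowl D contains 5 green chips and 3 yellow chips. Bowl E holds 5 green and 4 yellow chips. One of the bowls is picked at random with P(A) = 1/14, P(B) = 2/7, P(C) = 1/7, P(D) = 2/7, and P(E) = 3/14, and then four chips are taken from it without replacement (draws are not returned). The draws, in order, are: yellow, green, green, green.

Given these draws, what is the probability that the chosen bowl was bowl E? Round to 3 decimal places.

0.193

For each hypothesis, P(data | H) works out to: P(data | bowl A) = (7/8)(1/7)(0/6) = 0; P(data | bowl B) = (2/5)(3/4)(2/3)(1/2) = 1/10; P(data | bowl C) = (1/12)(11/11)(10/10)(9/9) = 1/12; P(data | bowl D) = (3/8)(5/7)(4/6)(3/5) = 3/28; P(data | bowl E) = (4/9)(5/8)(4/7)(3/6) = 5/63.
Weighting by the prior gives 1/14 · 0 = 0, 2/7 · 1/10 = 1/35, 1/7 · 1/12 = 1/84, 2/7 · 3/28 = 3/98, 3/14 · 5/63 = 5/294; summing to 37/420.
By Bayes' rule, P(bowl E | data) = (5/294) / (37/420) = 50/259.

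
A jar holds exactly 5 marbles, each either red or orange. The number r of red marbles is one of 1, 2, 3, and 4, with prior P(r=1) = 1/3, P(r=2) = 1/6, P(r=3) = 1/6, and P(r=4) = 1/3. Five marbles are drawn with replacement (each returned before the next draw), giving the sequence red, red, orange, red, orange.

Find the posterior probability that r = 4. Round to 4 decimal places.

For each hypothesis, P(data | H) works out to: P(data | r = 1) = (1/5)(1/5)(4/5)(1/5)(4/5) = 0.00512; P(data | r = 2) = (2/5)(2/5)(3/5)(2/5)(3/5) = 0.02304; P(data | r = 3) = (3/5)(3/5)(2/5)(3/5)(2/5) = 0.03456; P(data | r = 4) = (4/5)(4/5)(1/5)(4/5)(1/5) = 0.02048.
The prior-weighted likelihoods are 1/3 · 0.00512 = 0.0017067, 1/6 · 0.02304 = 0.00384, 1/6 · 0.03456 = 0.00576, 1/3 · 0.02048 = 0.0068267; these sum to 0.018133.
So P(r = 4 | data) = (0.0068267) / (0.018133) = 0.37647.

0.3765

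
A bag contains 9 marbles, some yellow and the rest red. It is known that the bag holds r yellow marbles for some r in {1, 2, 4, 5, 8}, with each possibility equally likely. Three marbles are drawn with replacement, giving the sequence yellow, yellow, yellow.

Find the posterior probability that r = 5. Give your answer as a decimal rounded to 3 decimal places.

0.176

For each hypothesis, P(data | H) works out to: P(data | r = 1) = (1/9)(1/9)(1/9) = 0.0013717; P(data | r = 2) = (2/9)(2/9)(2/9) = 0.010974; P(data | r = 4) = (4/9)(4/9)(4/9) = 0.087791; P(data | r = 5) = (5/9)(5/9)(5/9) = 0.17147; P(data | r = 8) = (8/9)(8/9)(8/9) = 0.70233.
The prior-weighted likelihoods are 1/5 · 0.0013717 = 0.00027435, 1/5 · 0.010974 = 0.0021948, 1/5 · 0.087791 = 0.017558, 1/5 · 0.17147 = 0.034294, 1/5 · 0.70233 = 0.14047; summing to 0.19479.
So P(r = 5 | data) = (0.034294) / (0.19479) = 0.17606.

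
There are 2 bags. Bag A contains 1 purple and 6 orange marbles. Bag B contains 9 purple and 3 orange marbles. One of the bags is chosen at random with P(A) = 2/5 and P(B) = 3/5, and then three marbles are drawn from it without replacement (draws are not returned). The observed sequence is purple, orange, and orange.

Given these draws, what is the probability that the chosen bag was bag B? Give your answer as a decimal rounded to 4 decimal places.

Compute the likelihood of the observed sequence for each case: P(data | bag A) = (1/7)(6/6)(5/5) = 0.14286; P(data | bag B) = (9/12)(3/11)(2/10) = 0.040909.
Multiplying each by its prior: 2/5 · 0.14286 = 0.057143, 3/5 · 0.040909 = 0.024545; these sum to 0.081688.
Therefore the posterior P(bag B | data) = (0.024545) / (0.081688) = 0.30048.

0.3005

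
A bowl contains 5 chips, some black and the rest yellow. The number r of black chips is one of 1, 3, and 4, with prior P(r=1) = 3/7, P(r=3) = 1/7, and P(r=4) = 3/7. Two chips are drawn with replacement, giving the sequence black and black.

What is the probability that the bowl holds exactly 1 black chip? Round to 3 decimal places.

The likelihood of the observed sequence under each hypothesis: P(data | r = 1) = (1/5)(1/5) = 1/25; P(data | r = 3) = (3/5)(3/5) = 9/25; P(data | r = 4) = (4/5)(4/5) = 16/25.
The prior-weighted likelihoods are 3/7 · 1/25 = 3/175, 1/7 · 9/25 = 9/175, 3/7 · 16/25 = 48/175; these sum to 12/35.
Hence P(r = 1 | data) = (3/175) / (12/35) = 1/20.

0.050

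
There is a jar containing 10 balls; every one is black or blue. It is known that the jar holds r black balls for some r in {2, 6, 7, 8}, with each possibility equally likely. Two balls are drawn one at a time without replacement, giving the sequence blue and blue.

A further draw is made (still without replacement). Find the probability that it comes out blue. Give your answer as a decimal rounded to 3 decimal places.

Compute the likelihood of the observed sequence for each case: P(data | r = 2) = (8/10)(7/9) = 28/45; P(data | r = 6) = (4/10)(3/9) = 2/15; P(data | r = 7) = (3/10)(2/9) = 1/15; P(data | r = 8) = (2/10)(1/9) = 1/45.
Multiplying each by its prior: 1/4 · 28/45 = 7/45, 1/4 · 2/15 = 1/30, 1/4 · 1/15 = 1/60, 1/4 · 1/45 = 1/180; these sum to 19/90.
Dividing through by the total gives posterior P(r = 2 | data) = 14/19, P(r = 6 | data) = 3/19, P(r = 7 | data) = 3/38, P(r = 8 | data) = 1/38.
Averaging over the posterior, P(blue next | data) = (3/4)(14/19) + (1/4)(3/19) + (1/8)(3/38) + (0)(1/38) = 183/304.

0.602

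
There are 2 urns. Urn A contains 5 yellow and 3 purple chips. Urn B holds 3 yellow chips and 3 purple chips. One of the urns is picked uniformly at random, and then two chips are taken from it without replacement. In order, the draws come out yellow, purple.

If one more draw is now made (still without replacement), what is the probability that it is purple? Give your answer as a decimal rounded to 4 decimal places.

0.4214

Under each hypothesis, the probability of the observed sequence is: P(data | urn A) = (5/8)(3/7) = 15/56; P(data | urn B) = (3/6)(3/5) = 3/10.
Weighting by the prior gives 1/2 · 15/56 = 15/112, 1/2 · 3/10 = 3/20; summing to 159/560.
The posterior is then P(urn A | data) = 25/53, P(urn B | data) = 28/53.
So P(purple next | data) = Σ P(purple next | H) P(H | data) = (1/3)(25/53) + (1/2)(28/53) = 67/159.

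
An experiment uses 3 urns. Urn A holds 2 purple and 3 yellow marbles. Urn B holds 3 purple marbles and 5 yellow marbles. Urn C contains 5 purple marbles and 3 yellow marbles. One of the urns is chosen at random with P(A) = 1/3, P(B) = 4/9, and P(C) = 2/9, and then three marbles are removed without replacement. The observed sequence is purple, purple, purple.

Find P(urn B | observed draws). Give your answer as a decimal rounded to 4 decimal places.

0.1667

Under each hypothesis, the probability of the observed sequence is: P(data | urn A) = (2/5)(1/4)(0/3) = 0; P(data | urn B) = (3/8)(2/7)(1/6) = 1/56; P(data | urn C) = (5/8)(4/7)(3/6) = 5/28.
Multiplying each by its prior: 1/3 · 0 = 0, 4/9 · 1/56 = 1/126, 2/9 · 5/28 = 5/126; these sum to 1/21.
By Bayes' rule, P(urn B | data) = (1/126) / (1/21) = 1/6.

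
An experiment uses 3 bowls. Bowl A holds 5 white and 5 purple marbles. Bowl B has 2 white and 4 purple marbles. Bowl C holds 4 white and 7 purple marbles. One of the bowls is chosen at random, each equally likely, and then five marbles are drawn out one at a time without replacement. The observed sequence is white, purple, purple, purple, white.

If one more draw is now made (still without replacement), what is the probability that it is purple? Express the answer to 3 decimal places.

Under each hypothesis, the probability of the observed sequence is: P(data | bowl A) = (5/10)(5/9)(4/8)(3/7)(4/6) = 0.039683; P(data | bowl B) = (2/6)(4/5)(3/4)(2/3)(1/2) = 0.066667; P(data | bowl C) = (4/11)(7/10)(6/9)(5/8)(3/7) = 0.045455.
The prior-weighted likelihoods are 1/3 · 0.039683 = 0.013228, 1/3 · 0.066667 = 0.022222, 1/3 · 0.045455 = 0.015152; these sum to 0.050601.
Normalising, the posterior is P(bowl A | data) = 0.26141, P(bowl B | data) = 0.43916, P(bowl C | data) = 0.29943.
The predictive probability is P(purple next | data) = (2/5)(0.26141) + (1)(0.43916) + (2/3)(0.29943) = 0.74335.

0.743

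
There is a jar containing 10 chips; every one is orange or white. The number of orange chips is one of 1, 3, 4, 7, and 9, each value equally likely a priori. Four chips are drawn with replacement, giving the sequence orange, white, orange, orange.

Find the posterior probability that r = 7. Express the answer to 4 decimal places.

The likelihood of the observed sequence under each hypothesis: P(data | r = 1) = (1/10)(9/10)(1/10)(1/10) = 0.0009; P(data | r = 3) = (3/10)(7/10)(3/10)(3/10) = 0.0189; P(data | r = 4) = (4/10)(6/10)(4/10)(4/10) = 0.0384; P(data | r = 7) = (7/10)(3/10)(7/10)(7/10) = 0.1029; P(data | r = 9) = (9/10)(1/10)(9/10)(9/10) = 0.0729.
Weighting by the prior gives 1/5 · 0.0009 = 0.00018, 1/5 · 0.0189 = 0.00378, 1/5 · 0.0384 = 0.00768, 1/5 · 0.1029 = 0.02058, 1/5 · 0.0729 = 0.01458; summing to 0.0468.
By Bayes' rule, P(r = 7 | data) = (0.02058) / (0.0468) = 0.43974.

0.4397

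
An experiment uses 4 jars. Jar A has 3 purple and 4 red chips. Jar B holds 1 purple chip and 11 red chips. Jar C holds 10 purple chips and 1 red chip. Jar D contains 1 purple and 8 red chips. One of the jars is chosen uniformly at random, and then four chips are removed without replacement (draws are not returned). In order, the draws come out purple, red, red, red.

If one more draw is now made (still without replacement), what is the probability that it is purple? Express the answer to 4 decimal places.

0.2040

Under each hypothesis, the probability of the observed sequence is: P(data | jar A) = (3/7)(4/6)(3/5)(2/4) = 0.085714; P(data | jar B) = (1/12)(11/11)(10/10)(9/9) = 0.083333; P(data | jar C) = (10/11)(1/10)(0/9) = 0; P(data | jar D) = (1/9)(8/8)(7/7)(6/6) = 0.11111.
The prior-weighted likelihoods are 1/4 · 0.085714 = 0.021429, 1/4 · 0.083333 = 0.020833, 1/4 · 0 = 0, 1/4 · 0.11111 = 0.027778; with total 0.07004.
The posterior is then P(jar A | data) = 0.30595, P(jar B | data) = 0.29745, P(jar C | data) = 0, P(jar D | data) = 0.3966.
Averaging over the posterior, P(purple next | data) = (2/3)(0.30595) + (0)(0.29745) + (0)(0.3966) = 0.20397.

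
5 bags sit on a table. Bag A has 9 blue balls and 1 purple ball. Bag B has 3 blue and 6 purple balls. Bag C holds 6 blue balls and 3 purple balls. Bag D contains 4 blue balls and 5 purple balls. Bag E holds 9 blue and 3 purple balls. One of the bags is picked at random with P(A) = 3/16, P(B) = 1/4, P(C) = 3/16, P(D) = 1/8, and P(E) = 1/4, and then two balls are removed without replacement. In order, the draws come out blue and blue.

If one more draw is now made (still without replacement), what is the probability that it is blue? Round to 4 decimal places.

Under each hypothesis, the probability of the observed sequence is: P(data | bag A) = (9/10)(8/9) = 0.8; P(data | bag B) = (3/9)(2/8) = 0.083333; P(data | bag C) = (6/9)(5/8) = 0.41667; P(data | bag D) = (4/9)(3/8) = 0.16667; P(data | bag E) = (9/12)(8/11) = 0.54545.
The prior-weighted likelihoods are 3/16 · 0.8 = 0.15, 1/4 · 0.083333 = 0.020833, 3/16 · 0.41667 = 0.078125, 1/8 · 0.16667 = 0.020833, 1/4 · 0.54545 = 0.13636; with total 0.40616.
Dividing through by the total gives posterior P(bag A | data) = 0.36932, P(bag B | data) = 0.051294, P(bag C | data) = 0.19235, P(bag D | data) = 0.051294, P(bag E | data) = 0.33574.
The predictive probability is P(blue next | data) = (7/8)(0.36932) + (1/7)(0.051294) + (4/7)(0.19235) + (2/7)(0.051294) + (7/10)(0.33574) = 0.69007.

0.6901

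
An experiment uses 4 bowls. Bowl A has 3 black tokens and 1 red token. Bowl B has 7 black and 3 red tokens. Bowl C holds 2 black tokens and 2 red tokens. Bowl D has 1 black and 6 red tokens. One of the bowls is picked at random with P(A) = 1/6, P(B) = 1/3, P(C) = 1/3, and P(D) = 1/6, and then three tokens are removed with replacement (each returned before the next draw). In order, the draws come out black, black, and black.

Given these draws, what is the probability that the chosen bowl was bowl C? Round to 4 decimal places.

Under each hypothesis, the probability of the observed sequence is: P(data | bowl A) = (3/4)(3/4)(3/4) = 0.42188; P(data | bowl B) = (7/10)(7/10)(7/10) = 0.343; P(data | bowl C) = (2/4)(2/4)(2/4) = 0.125; P(data | bowl D) = (1/7)(1/7)(1/7) = 0.0029155.
The prior-weighted likelihoods are 1/6 · 0.42188 = 0.070312, 1/3 · 0.343 = 0.11433, 1/3 · 0.125 = 0.041667, 1/6 · 0.0029155 = 0.00048591; summing to 0.2268.
Therefore the posterior P(bowl C | data) = (0.041667) / (0.2268) = 0.18372.

0.1837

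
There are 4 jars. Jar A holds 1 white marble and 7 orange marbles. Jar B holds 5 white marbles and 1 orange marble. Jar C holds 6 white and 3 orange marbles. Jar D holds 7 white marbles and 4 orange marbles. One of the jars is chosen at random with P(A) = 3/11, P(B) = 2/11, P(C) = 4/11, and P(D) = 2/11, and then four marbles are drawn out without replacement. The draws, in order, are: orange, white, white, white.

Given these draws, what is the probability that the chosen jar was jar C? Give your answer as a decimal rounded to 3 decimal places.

Compute the likelihood of the observed sequence for each case: P(data | jar A) = (7/8)(1/7)(0/6) = 0; P(data | jar B) = (1/6)(5/5)(4/4)(3/3) = 0.16667; P(data | jar C) = (3/9)(6/8)(5/7)(4/6) = 0.11905; P(data | jar D) = (4/11)(7/10)(6/9)(5/8) = 0.10606.
Multiplying each by its prior: 3/11 · 0 = 0, 2/11 · 0.16667 = 0.030303, 4/11 · 0.11905 = 0.04329, 2/11 · 0.10606 = 0.019284; these sum to 0.092877.
Therefore the posterior P(jar C | data) = (0.04329) / (0.092877) = 0.4661.

0.466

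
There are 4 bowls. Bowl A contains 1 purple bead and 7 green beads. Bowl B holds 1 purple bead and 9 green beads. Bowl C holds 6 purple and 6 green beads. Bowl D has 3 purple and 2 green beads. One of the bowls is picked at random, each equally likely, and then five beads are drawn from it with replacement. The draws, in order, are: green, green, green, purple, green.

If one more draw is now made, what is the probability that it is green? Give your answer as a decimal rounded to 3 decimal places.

For each hypothesis, P(data | H) works out to: P(data | bowl A) = (7/8)(7/8)(7/8)(1/8)(7/8) = 0.073273; P(data | bowl B) = (9/10)(9/10)(9/10)(1/10)(9/10) = 0.06561; P(data | bowl C) = (6/12)(6/12)(6/12)(6/12)(6/12) = 0.03125; P(data | bowl D) = (2/5)(2/5)(2/5)(3/5)(2/5) = 0.01536.
The prior-weighted likelihoods are 1/4 · 0.073273 = 0.018318, 1/4 · 0.06561 = 0.016403, 1/4 · 0.03125 = 0.0078125, 1/4 · 0.01536 = 0.00384; these sum to 0.046373.
Normalising, the posterior is P(bowl A | data) = 0.39502, P(bowl B | data) = 0.35371, P(bowl C | data) = 0.16847, P(bowl D | data) = 0.082806.
The predictive probability is P(green next | data) = (7/8)(0.39502) + (9/10)(0.35371) + (1/2)(0.16847) + (2/5)(0.082806) = 0.78133.

0.781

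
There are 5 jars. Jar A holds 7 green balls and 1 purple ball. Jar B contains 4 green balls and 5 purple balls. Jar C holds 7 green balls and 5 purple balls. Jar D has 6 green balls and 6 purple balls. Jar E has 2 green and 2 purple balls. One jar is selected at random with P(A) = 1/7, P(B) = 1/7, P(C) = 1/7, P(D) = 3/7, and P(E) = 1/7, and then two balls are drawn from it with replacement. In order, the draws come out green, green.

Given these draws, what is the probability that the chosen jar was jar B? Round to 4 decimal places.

0.0858

Compute the likelihood of the observed sequence for each case: P(data | jar A) = (7/8)(7/8) = 0.76562; P(data | jar B) = (4/9)(4/9) = 0.19753; P(data | jar C) = (7/12)(7/12) = 0.34028; P(data | jar D) = (6/12)(6/12) = 0.25; P(data | jar E) = (2/4)(2/4) = 0.25.
The prior-weighted likelihoods are 1/7 · 0.76562 = 0.10938, 1/7 · 0.19753 = 0.028219, 1/7 · 0.34028 = 0.048611, 3/7 · 0.25 = 0.10714, 1/7 · 0.25 = 0.035714; summing to 0.32906.
Hence P(jar B | data) = (0.028219) / (0.32906) = 0.085755.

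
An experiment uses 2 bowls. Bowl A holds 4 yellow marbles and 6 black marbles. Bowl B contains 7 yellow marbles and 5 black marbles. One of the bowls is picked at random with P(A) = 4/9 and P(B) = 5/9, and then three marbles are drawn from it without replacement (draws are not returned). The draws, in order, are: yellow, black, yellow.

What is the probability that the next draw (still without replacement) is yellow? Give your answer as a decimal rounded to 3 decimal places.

Compute the likelihood of the observed sequence for each case: P(data | bowl A) = (4/10)(6/9)(3/8) = 0.1; P(data | bowl B) = (7/12)(5/11)(6/10) = 0.15909.
The prior-weighted likelihoods are 4/9 · 0.1 = 0.044444, 5/9 · 0.15909 = 0.088384; these sum to 0.13283.
Dividing through by the total gives posterior P(bowl A | data) = 0.3346, P(bowl B | data) = 0.6654.
So P(yellow next | data) = Σ P(yellow next | H) P(H | data) = (2/7)(0.3346) + (5/9)(0.6654) = 0.46527.

0.465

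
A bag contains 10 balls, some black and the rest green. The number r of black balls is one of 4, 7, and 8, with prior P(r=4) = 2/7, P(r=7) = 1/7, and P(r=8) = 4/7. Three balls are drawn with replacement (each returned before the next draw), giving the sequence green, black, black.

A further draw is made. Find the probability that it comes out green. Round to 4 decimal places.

0.3075

The likelihood of the observed sequence under each hypothesis: P(data | r = 4) = (6/10)(4/10)(4/10) = 0.096; P(data | r = 7) = (3/10)(7/10)(7/10) = 0.147; P(data | r = 8) = (2/10)(8/10)(8/10) = 0.128.
Multiplying each by its prior: 2/7 · 0.096 = 0.027429, 1/7 · 0.147 = 0.021, 4/7 · 0.128 = 0.073143; with total 0.12157.
Normalising, the posterior is P(r = 4 | data) = 0.22562, P(r = 7 | data) = 0.17274, P(r = 8 | data) = 0.60165.
So P(green next | data) = Σ P(green next | H) P(H | data) = (3/5)(0.22562) + (3/10)(0.17274) + (1/5)(0.60165) = 0.30752.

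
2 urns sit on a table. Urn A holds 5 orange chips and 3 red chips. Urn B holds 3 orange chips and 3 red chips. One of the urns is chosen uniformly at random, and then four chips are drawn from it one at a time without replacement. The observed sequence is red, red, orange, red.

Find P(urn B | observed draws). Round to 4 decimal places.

For each hypothesis, P(data | H) works out to: P(data | urn A) = (3/8)(2/7)(5/6)(1/5) = 1/56; P(data | urn B) = (3/6)(2/5)(3/4)(1/3) = 1/20.
Weighting by the prior gives 1/2 · 1/56 = 1/112, 1/2 · 1/20 = 1/40; with total 19/560.
By Bayes' rule, P(urn B | data) = (1/40) / (19/560) = 14/19.

0.7368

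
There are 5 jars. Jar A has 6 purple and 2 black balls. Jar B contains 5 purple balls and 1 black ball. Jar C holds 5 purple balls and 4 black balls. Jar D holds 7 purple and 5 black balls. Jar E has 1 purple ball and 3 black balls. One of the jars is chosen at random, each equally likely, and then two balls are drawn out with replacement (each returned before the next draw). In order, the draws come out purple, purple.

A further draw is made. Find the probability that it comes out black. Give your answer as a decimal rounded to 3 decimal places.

0.296

For each hypothesis, P(data | H) works out to: P(data | jar A) = (6/8)(6/8) = 0.5625; P(data | jar B) = (5/6)(5/6) = 0.69444; P(data | jar C) = (5/9)(5/9) = 0.30864; P(data | jar D) = (7/12)(7/12) = 0.34028; P(data | jar E) = (1/4)(1/4) = 0.0625.
The prior-weighted likelihoods are 1/5 · 0.5625 = 0.1125, 1/5 · 0.69444 = 0.13889, 1/5 · 0.30864 = 0.061728, 1/5 · 0.34028 = 0.068056, 1/5 · 0.0625 = 0.0125; these sum to 0.39367.
The posterior is then P(jar A | data) = 0.28577, P(jar B | data) = 0.3528, P(jar C | data) = 0.1568, P(jar D | data) = 0.17287, P(jar E | data) = 0.031752.
The predictive probability is P(black next | data) = (1/4)(0.28577) + (1/6)(0.3528) + (4/9)(0.1568) + (5/12)(0.17287) + (3/4)(0.031752) = 0.29578.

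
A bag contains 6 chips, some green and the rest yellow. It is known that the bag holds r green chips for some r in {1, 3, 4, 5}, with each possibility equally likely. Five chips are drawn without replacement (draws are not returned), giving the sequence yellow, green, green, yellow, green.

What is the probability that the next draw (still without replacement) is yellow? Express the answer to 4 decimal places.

0.4286

For each hypothesis, P(data | H) works out to: P(data | r = 1) = (5/6)(1/5)(0/4) = 0; P(data | r = 3) = (3/6)(3/5)(2/4)(2/3)(1/2) = 1/20; P(data | r = 4) = (2/6)(4/5)(3/4)(1/3)(2/2) = 1/15; P(data | r = 5) = (1/6)(5/5)(4/4)(0/3) = 0.
Multiplying each by its prior: 1/4 · 0 = 0, 1/4 · 1/20 = 1/80, 1/4 · 1/15 = 1/60, 1/4 · 0 = 0; with total 7/240.
Dividing through by the total gives posterior P(r = 1 | data) = 0, P(r = 3 | data) = 3/7, P(r = 4 | data) = 4/7, P(r = 5 | data) = 0.
Averaging over the posterior, P(yellow next | data) = (1)(3/7) + (0)(4/7) = 3/7.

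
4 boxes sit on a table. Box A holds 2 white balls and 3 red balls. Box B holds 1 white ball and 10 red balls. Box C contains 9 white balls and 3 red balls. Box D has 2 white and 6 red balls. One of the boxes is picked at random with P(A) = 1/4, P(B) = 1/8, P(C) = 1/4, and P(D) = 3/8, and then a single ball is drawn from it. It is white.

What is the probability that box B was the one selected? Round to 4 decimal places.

0.0289

Compute the likelihood of this draw for each case: P(data | box A) = (2/5) = 0.4; P(data | box B) = (1/11) = 0.090909; P(data | box C) = (9/12) = 0.75; P(data | box D) = (2/8) = 0.25.
Multiplying each by its prior: 1/4 · 0.4 = 0.1, 1/8 · 0.090909 = 0.011364, 1/4 · 0.75 = 0.1875, 3/8 · 0.25 = 0.09375; summing to 0.39261.
Hence P(box B | data) = (0.011364) / (0.39261) = 0.028944.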